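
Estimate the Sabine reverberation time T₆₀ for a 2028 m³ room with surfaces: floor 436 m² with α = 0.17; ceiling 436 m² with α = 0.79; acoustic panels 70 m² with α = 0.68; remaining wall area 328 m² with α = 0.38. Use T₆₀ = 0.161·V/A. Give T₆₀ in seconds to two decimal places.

Total absorption A = 436·0.17 + 436·0.79 + 70·0.68 + 328·0.38 = 590.80 m² sabins.
T₆₀ = 0.161 × 2028 / 590.80 = 0.553 s.

0.55 s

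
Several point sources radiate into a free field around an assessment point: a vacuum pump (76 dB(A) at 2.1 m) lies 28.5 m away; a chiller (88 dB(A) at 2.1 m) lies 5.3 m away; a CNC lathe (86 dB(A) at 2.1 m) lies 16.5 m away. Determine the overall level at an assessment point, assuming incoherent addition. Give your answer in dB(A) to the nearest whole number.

Apply inverse-square spreading to bring every level to the receiver, then sum 10^(L/10).
vacuum pump: 76 − 20·log₁₀(28.5/2.1) = 76 − 22.65 = 53.35 dB(A).
chiller: 88 − 20·log₁₀(5.3/2.1) = 88 − 8.04 = 79.96 dB(A).
CNC lathe: 86 − 20·log₁₀(16.5/2.1) = 86 − 17.91 = 68.09 dB(A).
Σ 10^(L/10) = 1.057e+08 → L_total = 10·log₁₀(1.057e+08) = 80.24 dB(A).

80 dB(A)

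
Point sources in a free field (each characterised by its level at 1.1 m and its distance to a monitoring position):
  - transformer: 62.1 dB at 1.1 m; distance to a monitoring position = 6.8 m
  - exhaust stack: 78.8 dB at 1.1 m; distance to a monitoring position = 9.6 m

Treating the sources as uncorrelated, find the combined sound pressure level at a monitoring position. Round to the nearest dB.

60 dB

First find each source's level at the receiver (point-source: −20·log₁₀(r/r_ref)), then combine on an intensity basis.
transformer: 62.1 − 20·log₁₀(6.8/1.1) = 62.1 − 15.82 = 46.28 dB.
exhaust stack: 78.8 − 20·log₁₀(9.6/1.1) = 78.8 − 18.82 = 59.98 dB.
Σ 10^(L/10) = 1.038e+06 → L_total = 10·log₁₀(1.038e+06) = 60.16 dB.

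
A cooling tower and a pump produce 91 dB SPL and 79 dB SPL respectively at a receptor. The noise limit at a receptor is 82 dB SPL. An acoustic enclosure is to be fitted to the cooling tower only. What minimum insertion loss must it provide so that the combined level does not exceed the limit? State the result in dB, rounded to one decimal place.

12.0 dB

Everything except the cooling tower sums to 10^(79/10) = 7.943e+07 in linear terms, 79.00 dB SPL.
To meet 82 dB SPL overall, the treated cooling tower may contribute at most 10^(82/10) − 7.943e+07 = 7.906e+07, i.e. 78.98 dB SPL.
Required insertion loss = 91 − 78.98 = 12.02 dB.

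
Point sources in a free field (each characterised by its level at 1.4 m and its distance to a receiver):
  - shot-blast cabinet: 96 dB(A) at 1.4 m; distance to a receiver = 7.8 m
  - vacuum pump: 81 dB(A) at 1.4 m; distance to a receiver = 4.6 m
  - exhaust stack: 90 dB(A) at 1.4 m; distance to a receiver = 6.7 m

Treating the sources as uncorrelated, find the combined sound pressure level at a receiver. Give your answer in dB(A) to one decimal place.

82.6 dB(A)

Apply inverse-square spreading to bring every level to the receiver, then sum 10^(L/10).
shot-blast cabinet: 96 − 20·log₁₀(7.8/1.4) = 96 − 14.92 = 81.08 dB(A).
vacuum pump: 81 − 20·log₁₀(4.6/1.4) = 81 − 10.33 = 70.67 dB(A).
exhaust stack: 90 − 20·log₁₀(6.7/1.4) = 90 − 13.60 = 76.40 dB(A).
Σ 10^(L/10) = 1.836e+08 → L_total = 10·log₁₀(1.836e+08) = 82.64 dB(A).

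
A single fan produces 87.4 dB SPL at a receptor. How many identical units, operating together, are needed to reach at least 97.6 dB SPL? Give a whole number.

11

Need L₁ + 10·log₁₀ N ≥ 97.6, i.e. log₁₀ N ≥ 1.02.
N ≥ 10^(10.2/10) = 10.471, so N = 11.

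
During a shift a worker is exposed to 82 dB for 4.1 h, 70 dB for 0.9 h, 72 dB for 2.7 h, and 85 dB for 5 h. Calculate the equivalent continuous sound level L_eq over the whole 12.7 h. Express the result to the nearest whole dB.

83 dB

L_eq = 10·log₁₀[(1/T)·Σ tᵢ·10^(Lᵢ/10)] with T = 12.7 h.
Σ tᵢ·10^(Lᵢ/10) = 4.1·10^(82/10) + 0.9·10^(70/10) + 2.7·10^(72/10) + 5·10^(85/10) = 2.283e+09.
L_eq = 10·log₁₀(2.283e+09/12.7) = 82.55 dB.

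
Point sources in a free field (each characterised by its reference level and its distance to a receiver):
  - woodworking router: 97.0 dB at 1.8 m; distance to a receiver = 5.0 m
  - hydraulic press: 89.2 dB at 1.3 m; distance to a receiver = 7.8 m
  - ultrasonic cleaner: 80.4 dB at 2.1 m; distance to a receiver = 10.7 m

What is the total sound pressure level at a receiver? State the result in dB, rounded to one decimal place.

Propagate each source to the receiver with L = L_ref − 20·log₁₀(r/r_ref), then add intensities.
woodworking router: 97.0 − 20·log₁₀(5.0/1.8) = 97.0 − 8.87 = 88.13 dB.
hydraulic press: 89.2 − 20·log₁₀(7.8/1.3) = 89.2 − 15.56 = 73.64 dB.
ultrasonic cleaner: 80.4 − 20·log₁₀(10.7/2.1) = 80.4 − 14.14 = 66.26 dB.
Σ 10^(L/10) = 6.769e+08 → L_total = 10·log₁₀(6.769e+08) = 88.31 dB.

88.3 dB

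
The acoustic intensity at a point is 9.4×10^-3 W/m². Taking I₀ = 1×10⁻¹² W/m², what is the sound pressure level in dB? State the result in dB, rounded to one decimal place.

L = 10·log₁₀(I/I₀) = 10·log₁₀(9.4×10^-3/10⁻¹²) = 10·log₁₀(9.4×10^9).
L = 10·(0.9731 + 9) = 99.73 dB.

99.7 dB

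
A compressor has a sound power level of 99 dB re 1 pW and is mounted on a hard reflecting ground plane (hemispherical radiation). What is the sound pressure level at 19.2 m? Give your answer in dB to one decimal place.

L_p = L_w − 10·log₁₀(2π·r²) with r = 19.2 m.
2π·r² = 2316 m², 10·log₁₀ of that is 33.648 dB.
L_p = 99 − 33.648 = 65.35 dB.

65.4 dB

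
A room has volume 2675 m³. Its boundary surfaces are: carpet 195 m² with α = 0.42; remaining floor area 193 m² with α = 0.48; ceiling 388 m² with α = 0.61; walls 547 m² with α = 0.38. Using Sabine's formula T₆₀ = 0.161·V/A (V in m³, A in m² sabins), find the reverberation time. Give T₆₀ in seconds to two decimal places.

0.70 s

A = Σ Sᵢαᵢ = 195·0.42 + 193·0.48 + 388·0.61 + 547·0.38 = 619.08 m².
T₆₀ = 0.161 × 2675 / 619.08 = 0.696 s.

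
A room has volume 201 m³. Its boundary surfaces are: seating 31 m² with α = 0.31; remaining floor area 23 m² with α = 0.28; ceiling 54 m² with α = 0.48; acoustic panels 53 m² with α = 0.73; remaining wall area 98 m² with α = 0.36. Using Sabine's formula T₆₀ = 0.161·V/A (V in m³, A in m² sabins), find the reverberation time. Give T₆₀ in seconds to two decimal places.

A = Σ Sᵢαᵢ = 31·0.31 + 23·0.28 + 54·0.48 + 53·0.73 + 98·0.36 = 115.94 m².
T₆₀ = 0.161 × 201 / 115.94 = 0.279 s.

0.28 s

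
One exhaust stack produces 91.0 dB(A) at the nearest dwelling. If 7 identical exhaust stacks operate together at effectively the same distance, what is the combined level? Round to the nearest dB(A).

99 dB(A)

N identical incoherent sources raise the level by 10·log₁₀ N.
L_total = 91.0 + 10·log₁₀(7) = 91.0 + 8.451 = 99.45 dB(A).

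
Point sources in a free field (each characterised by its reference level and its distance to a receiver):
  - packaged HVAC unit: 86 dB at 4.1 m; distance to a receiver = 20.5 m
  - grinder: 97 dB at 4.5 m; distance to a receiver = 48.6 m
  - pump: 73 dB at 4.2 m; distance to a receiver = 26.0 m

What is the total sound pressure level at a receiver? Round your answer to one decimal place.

77.7 dB

Propagate each source to the receiver with L = L_ref − 20·log₁₀(r/r_ref), then add intensities.
packaged HVAC unit: 86 − 20·log₁₀(20.5/4.1) = 86 − 13.98 = 72.02 dB.
grinder: 97 − 20·log₁₀(48.6/4.5) = 97 − 20.67 = 76.33 dB.
pump: 73 − 20·log₁₀(26.0/4.2) = 73 − 15.83 = 57.17 dB.
Σ 10^(L/10) = 5.941e+07 → L_total = 10·log₁₀(5.941e+07) = 77.74 dB.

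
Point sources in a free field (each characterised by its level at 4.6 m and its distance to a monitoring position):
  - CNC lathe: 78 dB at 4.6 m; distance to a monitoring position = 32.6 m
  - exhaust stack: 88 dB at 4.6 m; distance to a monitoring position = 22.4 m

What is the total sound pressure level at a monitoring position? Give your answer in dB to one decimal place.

Apply inverse-square spreading to bring every level to the receiver, then sum 10^(L/10).
CNC lathe: 78 − 20·log₁₀(32.6/4.6) = 78 − 17.01 = 60.99 dB.
exhaust stack: 88 − 20·log₁₀(22.4/4.6) = 88 − 13.75 = 74.25 dB.
Σ 10^(L/10) = 2.786e+07 → L_total = 10·log₁₀(2.786e+07) = 74.45 dB.

74.5 dB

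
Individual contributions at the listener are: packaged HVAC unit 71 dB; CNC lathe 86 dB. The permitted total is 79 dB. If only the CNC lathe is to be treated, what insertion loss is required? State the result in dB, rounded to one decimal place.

Fixed contribution from the other source: Σ 10^(L/10) = 10^(71/10) = 1.259e+07 (71.00 dB).
To meet 79 dB overall, the treated CNC lathe may contribute at most 10^(79/10) − 1.259e+07 = 6.684e+07, i.e. 78.25 dB.
Required insertion loss = 86 − 78.25 = 7.75 dB.

7.7 dB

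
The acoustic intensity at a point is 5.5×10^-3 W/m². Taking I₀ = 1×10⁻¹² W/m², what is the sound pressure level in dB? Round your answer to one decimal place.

I/I₀ = 5.5×10^-3/10⁻¹² = 5.5×10^9, and L = 10·log₁₀(I/I₀).
L = 10·(0.7404 + 9) = 97.40 dB.

97.4 dB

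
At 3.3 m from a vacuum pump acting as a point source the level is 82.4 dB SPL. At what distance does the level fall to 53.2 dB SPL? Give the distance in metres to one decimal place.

95.2 m

For a point source L₁ − L₂ = 20·log₁₀(r₂/r₁), so r₂ = r₁·10^((L₁−L₂)/20).
r₂ = 3.3·10^((82.4−53.2)/20) = 3.3·10^(29.2/20) = 95.17 m.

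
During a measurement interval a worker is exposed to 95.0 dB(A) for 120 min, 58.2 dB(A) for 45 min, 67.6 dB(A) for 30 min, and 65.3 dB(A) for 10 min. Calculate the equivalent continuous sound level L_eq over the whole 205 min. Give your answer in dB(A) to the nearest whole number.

The energy average is taken in the linear domain: L_eq = 10·log₁₀[(Σ tᵢ·10^(Lᵢ/10))/T], T = 205 min.
Σ tᵢ·10^(Lᵢ/10) = 120·10^(95.0/10) + 45·10^(58.2/10) + 30·10^(67.6/10) + 10·10^(65.3/10) = 3.797e+11.
L_eq = 10·log₁₀(3.797e+11/205) = 92.68 dB(A).

93 dB(A)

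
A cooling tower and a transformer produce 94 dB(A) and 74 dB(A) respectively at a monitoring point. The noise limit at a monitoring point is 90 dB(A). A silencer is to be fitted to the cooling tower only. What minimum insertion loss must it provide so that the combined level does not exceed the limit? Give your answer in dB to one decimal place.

4.1 dB

The untreated sources together contribute 10^(74/10) = 2.512e+07, i.e. 74.00 dB(A).
The limit corresponds to 10^(90/10) = 1.000e+09; subtracting the fixed part leaves 9.749e+08 for the cooling tower, i.e. 89.89 dB(A).
Required insertion loss = 94 − 89.89 = 4.11 dB.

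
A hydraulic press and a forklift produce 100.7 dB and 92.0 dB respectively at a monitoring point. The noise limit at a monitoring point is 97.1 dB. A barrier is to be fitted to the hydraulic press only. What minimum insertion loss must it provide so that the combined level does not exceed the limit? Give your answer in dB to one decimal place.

Everything except the hydraulic press sums to 10^(92.0/10) = 1.585e+09 in linear terms, 92.00 dB.
To meet 97.1 dB overall, the treated hydraulic press may contribute at most 10^(97.1/10) − 1.585e+09 = 3.544e+09, i.e. 95.49 dB.
So the hydraulic press must be reduced from 100.7 to 95.49 dB: IL = 5.21 dB.

5.2 dB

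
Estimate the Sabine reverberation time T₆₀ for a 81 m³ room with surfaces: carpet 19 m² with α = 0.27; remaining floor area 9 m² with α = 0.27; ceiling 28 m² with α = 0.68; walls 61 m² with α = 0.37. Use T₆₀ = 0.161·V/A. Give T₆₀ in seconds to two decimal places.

A = Σ Sᵢαᵢ = 19·0.27 + 9·0.27 + 28·0.68 + 61·0.37 = 49.17 m².
T₆₀ = 0.161 × 81 / 49.17 = 0.265 s.

0.27 s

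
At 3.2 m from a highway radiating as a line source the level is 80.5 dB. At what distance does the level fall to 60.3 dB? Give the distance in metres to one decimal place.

335.1 m

For a line source L₁ − L₂ = 10·log₁₀(r₂/r₁), so r₂ = r₁·10^((L₁−L₂)/10).
r₂ = 3.2·10^((80.5−60.3)/10) = 3.2·10^(20.2/10) = 335.08 m.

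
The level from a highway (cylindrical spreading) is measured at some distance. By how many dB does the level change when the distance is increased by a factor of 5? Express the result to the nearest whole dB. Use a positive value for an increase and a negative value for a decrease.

Line-source spreading: ΔL = −10·log₁₀(r₂/r₁).
ΔL = −10·log₁₀(5) = -6.99 dB.

-7 dB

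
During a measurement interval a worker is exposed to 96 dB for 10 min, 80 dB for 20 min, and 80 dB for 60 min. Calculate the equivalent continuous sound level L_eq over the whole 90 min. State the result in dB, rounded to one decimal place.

L_eq = 10·log₁₀[(1/T)·Σ tᵢ·10^(Lᵢ/10)] with T = 90 min.
Σ tᵢ·10^(Lᵢ/10) = 10·10^(96/10) + 20·10^(80/10) + 60·10^(80/10) = 4.781e+10.
L_eq = 10·log₁₀(4.781e+10/90) = 87.25 dB.

87.3 dB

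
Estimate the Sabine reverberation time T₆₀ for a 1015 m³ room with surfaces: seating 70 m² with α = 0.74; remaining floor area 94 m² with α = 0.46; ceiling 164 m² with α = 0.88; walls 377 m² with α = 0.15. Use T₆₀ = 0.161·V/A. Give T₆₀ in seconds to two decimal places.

Summing Sᵢαᵢ: 70·0.74 + 94·0.46 + 164·0.88 + 377·0.15 = 295.91 m².
T₆₀ = 0.161 × 1015 / 295.91 = 0.552 s.

0.55 s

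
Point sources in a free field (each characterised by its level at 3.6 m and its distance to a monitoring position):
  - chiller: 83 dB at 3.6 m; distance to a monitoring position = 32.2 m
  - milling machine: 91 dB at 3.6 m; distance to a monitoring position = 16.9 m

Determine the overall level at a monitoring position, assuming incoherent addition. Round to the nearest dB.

78 dB

First find each source's level at the receiver (point-source: −20·log₁₀(r/r_ref)), then combine on an intensity basis.
chiller: 83 − 20·log₁₀(32.2/3.6) = 83 − 19.03 = 63.97 dB.
milling machine: 91 − 20·log₁₀(16.9/3.6) = 91 − 13.43 = 77.57 dB.
Σ 10^(L/10) = 5.962e+07 → L_total = 10·log₁₀(5.962e+07) = 77.75 dB.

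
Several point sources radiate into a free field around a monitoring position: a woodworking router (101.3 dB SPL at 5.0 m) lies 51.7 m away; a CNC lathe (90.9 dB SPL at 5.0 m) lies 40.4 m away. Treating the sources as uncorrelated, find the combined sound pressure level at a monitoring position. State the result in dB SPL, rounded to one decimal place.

81.6 dB SPL

First find each source's level at the receiver (point-source: −20·log₁₀(r/r_ref)), then combine on an intensity basis.
woodworking router: 101.3 − 20·log₁₀(51.7/5.0) = 101.3 − 20.29 = 81.01 dB SPL.
CNC lathe: 90.9 − 20·log₁₀(40.4/5.0) = 90.9 − 18.15 = 72.75 dB SPL.
Σ 10^(L/10) = 1.450e+08 → L_total = 10·log₁₀(1.450e+08) = 81.61 dB SPL.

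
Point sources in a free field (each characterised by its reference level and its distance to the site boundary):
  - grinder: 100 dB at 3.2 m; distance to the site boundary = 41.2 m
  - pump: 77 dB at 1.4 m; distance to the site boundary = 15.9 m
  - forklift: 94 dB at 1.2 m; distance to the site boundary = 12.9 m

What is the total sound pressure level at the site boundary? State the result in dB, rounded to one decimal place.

First find each source's level at the receiver (point-source: −20·log₁₀(r/r_ref)), then combine on an intensity basis.
grinder: 100 − 20·log₁₀(41.2/3.2) = 100 − 22.19 = 77.81 dB.
pump: 77 − 20·log₁₀(15.9/1.4) = 77 − 21.11 = 55.89 dB.
forklift: 94 − 20·log₁₀(12.9/1.2) = 94 − 20.63 = 73.37 dB.
Σ 10^(L/10) = 8.245e+07 → L_total = 10·log₁₀(8.245e+07) = 79.16 dB.

79.2 dB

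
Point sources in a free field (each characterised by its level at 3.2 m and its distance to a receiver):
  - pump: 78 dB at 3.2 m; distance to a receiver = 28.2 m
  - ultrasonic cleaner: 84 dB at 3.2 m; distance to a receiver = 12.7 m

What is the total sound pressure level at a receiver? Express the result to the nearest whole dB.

72 dB

Propagate each source to the receiver with L = L_ref − 20·log₁₀(r/r_ref), then add intensities.
pump: 78 − 20·log₁₀(28.2/3.2) = 78 − 18.90 = 59.10 dB.
ultrasonic cleaner: 84 − 20·log₁₀(12.7/3.2) = 84 − 11.97 = 72.03 dB.
Σ 10^(L/10) = 1.676e+07 → L_total = 10·log₁₀(1.676e+07) = 72.24 dB.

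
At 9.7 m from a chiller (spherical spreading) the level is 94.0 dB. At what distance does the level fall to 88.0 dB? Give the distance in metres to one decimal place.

Point-source spreading drops the level by 20·log₁₀(r₂/r₁); inverting, r₂/r₁ = 10^(ΔL/20).
r₂ = 9.7·10^((94.0−88.0)/20) = 9.7·10^(6.0/20) = 19.35 m.

19.4 m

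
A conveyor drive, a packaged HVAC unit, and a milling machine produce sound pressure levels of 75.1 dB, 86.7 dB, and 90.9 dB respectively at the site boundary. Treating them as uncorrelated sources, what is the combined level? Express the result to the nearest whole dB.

92 dB

For uncorrelated sources the intensities add, so convert each level to linear form, sum, and take 10·log₁₀ of the total.
Σ 10^(L/10) = 10^(75.1/10) + 10^(86.7/10) + 10^(90.9/10) = 1.730e+09.
L_total = 10·log₁₀(1.730e+09) = 92.38 dB.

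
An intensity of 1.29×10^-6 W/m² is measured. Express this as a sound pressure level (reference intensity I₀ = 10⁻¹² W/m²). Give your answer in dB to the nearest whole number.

Dividing by I₀ shifts the exponent by 12: I/I₀ = 1.29×10^6.
L = 10·(0.1106 + 6) = 61.11 dB.

61 dB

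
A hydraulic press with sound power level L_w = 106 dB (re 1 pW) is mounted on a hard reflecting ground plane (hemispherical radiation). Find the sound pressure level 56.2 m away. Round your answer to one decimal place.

Free-field hemispherical radiation: L_p = L_w − 10·log₁₀(2π·r²), r = 56.2 m.
2π·r² = 1.985e+04 m², 10·log₁₀ of that is 42.977 dB.
L_p = 106 − 42.977 = 63.02 dB.

63.0 dB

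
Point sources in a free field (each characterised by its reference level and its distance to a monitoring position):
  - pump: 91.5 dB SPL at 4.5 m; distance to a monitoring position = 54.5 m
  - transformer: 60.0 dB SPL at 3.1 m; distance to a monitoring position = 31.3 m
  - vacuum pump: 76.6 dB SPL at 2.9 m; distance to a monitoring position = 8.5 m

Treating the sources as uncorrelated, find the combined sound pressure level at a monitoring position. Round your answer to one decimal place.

First find each source's level at the receiver (point-source: −20·log₁₀(r/r_ref)), then combine on an intensity basis.
pump: 91.5 − 20·log₁₀(54.5/4.5) = 91.5 − 21.66 = 69.84 dB SPL.
transformer: 60.0 − 20·log₁₀(31.3/3.1) = 60.0 − 20.08 = 39.92 dB SPL.
vacuum pump: 76.6 − 20·log₁₀(8.5/2.9) = 76.6 − 9.34 = 67.26 dB SPL.
Σ 10^(L/10) = 1.496e+07 → L_total = 10·log₁₀(1.496e+07) = 71.75 dB SPL.

71.7 dB SPL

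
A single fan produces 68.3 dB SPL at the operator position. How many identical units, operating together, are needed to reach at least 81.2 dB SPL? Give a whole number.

N identical sources give L₁ + 10·log₁₀ N, so require 10·log₁₀ N ≥ 81.2 − 68.3 = 12.9 dB.
N ≥ 10^(12.9/10) = 19.498, so N = 20.

20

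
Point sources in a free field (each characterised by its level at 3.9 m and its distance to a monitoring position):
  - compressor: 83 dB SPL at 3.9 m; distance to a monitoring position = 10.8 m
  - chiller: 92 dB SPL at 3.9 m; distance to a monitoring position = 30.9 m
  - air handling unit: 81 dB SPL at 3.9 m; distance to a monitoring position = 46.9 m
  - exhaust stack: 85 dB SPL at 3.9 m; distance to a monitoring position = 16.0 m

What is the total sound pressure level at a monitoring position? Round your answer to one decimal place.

Apply inverse-square spreading to bring every level to the receiver, then sum 10^(L/10).
compressor: 83 − 20·log₁₀(10.8/3.9) = 83 − 8.85 = 74.15 dB SPL.
chiller: 92 − 20·log₁₀(30.9/3.9) = 92 − 17.98 = 74.02 dB SPL.
air handling unit: 81 − 20·log₁₀(46.9/3.9) = 81 − 21.60 = 59.40 dB SPL.
exhaust stack: 85 − 20·log₁₀(16.0/3.9) = 85 − 12.26 = 72.74 dB SPL.
Σ 10^(L/10) = 7.092e+07 → L_total = 10·log₁₀(7.092e+07) = 78.51 dB SPL.

78.5 dB SPL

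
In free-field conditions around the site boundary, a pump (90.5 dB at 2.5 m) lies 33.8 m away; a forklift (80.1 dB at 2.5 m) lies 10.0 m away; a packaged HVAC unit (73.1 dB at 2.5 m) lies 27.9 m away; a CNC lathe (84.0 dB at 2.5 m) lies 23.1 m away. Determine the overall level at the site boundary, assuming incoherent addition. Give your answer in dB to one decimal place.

Propagate each source to the receiver with L = L_ref − 20·log₁₀(r/r_ref), then add intensities.
pump: 90.5 − 20·log₁₀(33.8/2.5) = 90.5 − 22.62 = 67.88 dB.
forklift: 80.1 − 20·log₁₀(10.0/2.5) = 80.1 − 12.04 = 68.06 dB.
packaged HVAC unit: 73.1 − 20·log₁₀(27.9/2.5) = 73.1 − 20.95 = 52.15 dB.
CNC lathe: 84.0 − 20·log₁₀(23.1/2.5) = 84.0 − 19.31 = 64.69 dB.
Σ 10^(L/10) = 1.564e+07 → L_total = 10·log₁₀(1.564e+07) = 71.94 dB.

71.9 dB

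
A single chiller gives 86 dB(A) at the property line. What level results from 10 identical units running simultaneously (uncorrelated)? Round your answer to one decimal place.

96.0 dB(A)

N identical incoherent sources raise the level by 10·log₁₀ N.
L_total = 86 + 10·log₁₀(10) = 86 + 10.000 = 96.00 dB(A).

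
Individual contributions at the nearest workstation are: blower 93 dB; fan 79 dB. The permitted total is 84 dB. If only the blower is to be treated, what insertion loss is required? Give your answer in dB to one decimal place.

10.7 dB

The untreated sources together contribute 10^(79/10) = 7.943e+07, i.e. 79.00 dB.
To meet 84 dB overall, the treated blower may contribute at most 10^(84/10) − 7.943e+07 = 1.718e+08, i.e. 82.35 dB.
Required insertion loss = 93 − 82.35 = 10.65 dB.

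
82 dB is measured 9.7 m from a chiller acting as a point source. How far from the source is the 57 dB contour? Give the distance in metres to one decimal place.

Point-source spreading drops the level by 20·log₁₀(r₂/r₁); inverting, r₂/r₁ = 10^(ΔL/20).
r₂ = 9.7·10^((82−57)/20) = 9.7·10^(25.0/20) = 172.49 m.

172.5 m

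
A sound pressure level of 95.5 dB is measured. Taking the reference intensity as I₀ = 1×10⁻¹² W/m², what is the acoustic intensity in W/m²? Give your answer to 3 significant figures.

I/I₀ = 10^(95.5/10) = 3.548e+09, so I = 3.548e+09 × 10⁻¹² W/m².

0.00355 W/m²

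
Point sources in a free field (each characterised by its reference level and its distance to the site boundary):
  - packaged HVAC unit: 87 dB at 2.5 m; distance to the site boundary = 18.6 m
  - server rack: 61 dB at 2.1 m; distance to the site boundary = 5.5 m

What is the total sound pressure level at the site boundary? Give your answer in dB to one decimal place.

69.7 dB

Apply inverse-square spreading to bring every level to the receiver, then sum 10^(L/10).
packaged HVAC unit: 87 − 20·log₁₀(18.6/2.5) = 87 − 17.43 = 69.57 dB.
server rack: 61 − 20·log₁₀(5.5/2.1) = 61 − 8.36 = 52.64 dB.
Σ 10^(L/10) = 9.238e+06 → L_total = 10·log₁₀(9.238e+06) = 69.66 dB.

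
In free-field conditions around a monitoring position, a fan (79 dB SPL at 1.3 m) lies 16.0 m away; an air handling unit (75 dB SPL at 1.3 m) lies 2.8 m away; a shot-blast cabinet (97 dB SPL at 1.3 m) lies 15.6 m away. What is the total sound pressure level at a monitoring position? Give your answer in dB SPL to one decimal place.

First find each source's level at the receiver (point-source: −20·log₁₀(r/r_ref)), then combine on an intensity basis.
fan: 79 − 20·log₁₀(16.0/1.3) = 79 − 21.80 = 57.20 dB SPL.
air handling unit: 75 − 20·log₁₀(2.8/1.3) = 75 − 6.66 = 68.34 dB SPL.
shot-blast cabinet: 97 − 20·log₁₀(15.6/1.3) = 97 − 21.58 = 75.42 dB SPL.
Σ 10^(L/10) = 4.215e+07 → L_total = 10·log₁₀(4.215e+07) = 76.25 dB SPL.

76.2 dB SPL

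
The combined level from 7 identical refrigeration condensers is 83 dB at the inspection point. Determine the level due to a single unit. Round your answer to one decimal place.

74.5 dB

For N identical incoherent sources L_total = L₁ + 10·log₁₀ N, so L₁ = 83 − 10·log₁₀(7) = 83 − 8.451.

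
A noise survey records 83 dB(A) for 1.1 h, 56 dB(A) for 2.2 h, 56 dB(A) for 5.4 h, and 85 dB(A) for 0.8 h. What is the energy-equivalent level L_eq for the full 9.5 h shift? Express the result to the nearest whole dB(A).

The energy average is taken in the linear domain: L_eq = 10·log₁₀[(Σ tᵢ·10^(Lᵢ/10))/T], T = 9.5 h.
Σ tᵢ·10^(Lᵢ/10) = 1.1·10^(83/10) + 2.2·10^(56/10) + 5.4·10^(56/10) + 0.8·10^(85/10) = 4.755e+08.
L_eq = 10·log₁₀(4.755e+08/9.5) = 76.99 dB(A).

77 dB(A)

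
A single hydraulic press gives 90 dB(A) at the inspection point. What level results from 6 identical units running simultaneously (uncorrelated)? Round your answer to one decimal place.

97.8 dB(A)

N identical incoherent sources raise the level by 10·log₁₀ N.
L_total = 90 + 10·log₁₀(6) = 90 + 7.782 = 97.78 dB(A).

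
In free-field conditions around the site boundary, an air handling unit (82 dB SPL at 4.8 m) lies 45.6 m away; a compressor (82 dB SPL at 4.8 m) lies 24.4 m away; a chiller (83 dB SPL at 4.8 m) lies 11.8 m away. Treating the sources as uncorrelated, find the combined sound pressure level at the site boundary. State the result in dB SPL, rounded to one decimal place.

Apply inverse-square spreading to bring every level to the receiver, then sum 10^(L/10).
air handling unit: 82 − 20·log₁₀(45.6/4.8) = 82 − 19.55 = 62.45 dB SPL.
compressor: 82 − 20·log₁₀(24.4/4.8) = 82 − 14.12 = 67.88 dB SPL.
chiller: 83 − 20·log₁₀(11.8/4.8) = 83 − 7.81 = 75.19 dB SPL.
Σ 10^(L/10) = 4.091e+07 → L_total = 10·log₁₀(4.091e+07) = 76.12 dB SPL.

76.1 dB SPL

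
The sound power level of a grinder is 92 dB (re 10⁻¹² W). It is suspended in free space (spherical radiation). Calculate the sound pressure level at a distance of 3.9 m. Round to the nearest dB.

The power spreads over a sphere of area 4π·r², so L_p = L_w − 10·log₁₀(4π·r²).
4π·r² = 191.1 m², 10·log₁₀ of that is 22.813 dB.
L_p = 92 − 22.813 = 69.19 dB.

69 dB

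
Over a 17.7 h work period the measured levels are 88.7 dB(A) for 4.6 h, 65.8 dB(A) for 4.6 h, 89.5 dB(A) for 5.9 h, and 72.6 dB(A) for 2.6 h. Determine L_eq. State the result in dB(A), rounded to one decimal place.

Weight each interval's intensity by its duration and average over T = 17.7 h:
Σ tᵢ·10^(Lᵢ/10) = 4.6·10^(88.7/10) + 4.6·10^(65.8/10) + 5.9·10^(89.5/10) + 2.6·10^(72.6/10) = 8.733e+09.
L_eq = 10·log₁₀(8.733e+09/17.7) = 86.93 dB(A).

86.9 dB(A)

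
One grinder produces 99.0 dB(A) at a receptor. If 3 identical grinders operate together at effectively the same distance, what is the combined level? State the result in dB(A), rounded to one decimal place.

103.8 dB(A)

With 3 equal, uncorrelated contributions the intensity is 3× that of one unit, giving a rise of 10·log₁₀ 3.
L_total = 99.0 + 10·log₁₀(3) = 99.0 + 4.771 = 103.77 dB(A).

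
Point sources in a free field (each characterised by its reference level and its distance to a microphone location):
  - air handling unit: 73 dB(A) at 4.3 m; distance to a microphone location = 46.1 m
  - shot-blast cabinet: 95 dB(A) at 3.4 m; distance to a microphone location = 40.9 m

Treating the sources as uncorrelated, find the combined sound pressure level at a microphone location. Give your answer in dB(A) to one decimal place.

73.4 dB(A)

Apply inverse-square spreading to bring every level to the receiver, then sum 10^(L/10).
air handling unit: 73 − 20·log₁₀(46.1/4.3) = 73 − 20.60 = 52.40 dB(A).
shot-blast cabinet: 95 − 20·log₁₀(40.9/3.4) = 95 − 21.60 = 73.40 dB(A).
Σ 10^(L/10) = 2.203e+07 → L_total = 10·log₁₀(2.203e+07) = 73.43 dB(A).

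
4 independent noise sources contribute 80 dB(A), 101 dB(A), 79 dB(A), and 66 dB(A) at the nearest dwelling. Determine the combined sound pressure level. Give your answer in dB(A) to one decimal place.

101.1 dB(A)

Incoherent sources combine by intensity addition: L_total = 10·log₁₀(Σ 10^(L_i/10)).
Σ 10^(L/10) = 10^(80/10) + 10^(101/10) + 10^(79/10) + 10^(66/10) = 1.277e+10.
L_total = 10·log₁₀(1.277e+10) = 101.06 dB(A).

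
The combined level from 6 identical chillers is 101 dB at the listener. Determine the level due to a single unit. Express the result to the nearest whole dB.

93 dB

Dividing the total intensity by 6 lowers the level by 10·log₁₀ 6 = 7.782 dB: L₁ = 101 − 7.782.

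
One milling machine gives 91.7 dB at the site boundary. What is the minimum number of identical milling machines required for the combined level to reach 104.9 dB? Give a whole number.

21

The shortfall is 104.9 − 91.7 = 13.2 dB, and N units add 10·log₁₀ N, so need 10·log₁₀ N ≥ 13.2.
N ≥ 10^(13.2/10) = 20.893, so N = 21.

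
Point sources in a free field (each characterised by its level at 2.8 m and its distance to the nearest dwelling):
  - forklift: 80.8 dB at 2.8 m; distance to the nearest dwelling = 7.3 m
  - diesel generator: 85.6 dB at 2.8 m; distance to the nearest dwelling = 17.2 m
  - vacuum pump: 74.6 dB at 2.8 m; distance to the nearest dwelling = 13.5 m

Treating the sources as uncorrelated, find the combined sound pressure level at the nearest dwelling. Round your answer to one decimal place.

74.6 dB

First find each source's level at the receiver (point-source: −20·log₁₀(r/r_ref)), then combine on an intensity basis.
forklift: 80.8 − 20·log₁₀(7.3/2.8) = 80.8 − 8.32 = 72.48 dB.
diesel generator: 85.6 − 20·log₁₀(17.2/2.8) = 85.6 − 15.77 = 69.83 dB.
vacuum pump: 74.6 − 20·log₁₀(13.5/2.8) = 74.6 − 13.66 = 60.94 dB.
Σ 10^(L/10) = 2.855e+07 → L_total = 10·log₁₀(2.855e+07) = 74.56 dB.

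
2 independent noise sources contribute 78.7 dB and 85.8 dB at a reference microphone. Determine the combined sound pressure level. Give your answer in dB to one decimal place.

Incoherent sources combine by intensity addition: L_total = 10·log₁₀(Σ 10^(L_i/10)).
Σ 10^(L/10) = 10^(78.7/10) + 10^(85.8/10) = 4.543e+08.
L_total = 10·log₁₀(4.543e+08) = 86.57 dB.

86.6 dB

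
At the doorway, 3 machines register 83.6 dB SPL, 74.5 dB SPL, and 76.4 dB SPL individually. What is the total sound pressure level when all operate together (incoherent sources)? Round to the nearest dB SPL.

For uncorrelated sources the intensities add, so convert each level to linear form, sum, and take 10·log₁₀ of the total.
Σ 10^(L/10) = 10^(83.6/10) + 10^(74.5/10) + 10^(76.4/10) = 3.009e+08.
L_total = 10·log₁₀(3.009e+08) = 84.78 dB SPL.

85 dB SPL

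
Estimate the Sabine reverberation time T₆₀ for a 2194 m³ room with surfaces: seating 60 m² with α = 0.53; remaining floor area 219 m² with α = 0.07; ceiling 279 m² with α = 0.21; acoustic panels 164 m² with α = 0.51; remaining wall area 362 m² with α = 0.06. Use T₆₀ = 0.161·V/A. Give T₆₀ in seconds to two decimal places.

1.67 s

Summing Sᵢαᵢ: 60·0.53 + 219·0.07 + 279·0.21 + 164·0.51 + 362·0.06 = 211.08 m².
T₆₀ = 0.161·V/A = 0.161·2194/211.08 = 1.673 s.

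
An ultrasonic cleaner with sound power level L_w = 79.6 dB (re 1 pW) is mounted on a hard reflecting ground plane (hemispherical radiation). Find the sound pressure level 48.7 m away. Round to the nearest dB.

Free-field hemispherical radiation: L_p = L_w − 10·log₁₀(2π·r²), r = 48.7 m.
2π·r² = 1.49e+04 m², 10·log₁₀ of that is 41.732 dB.
L_p = 79.6 − 41.732 = 37.87 dB.

38 dB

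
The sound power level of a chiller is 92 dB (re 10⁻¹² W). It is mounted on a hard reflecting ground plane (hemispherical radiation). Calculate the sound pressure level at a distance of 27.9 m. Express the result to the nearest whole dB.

L_p = L_w − 10·log₁₀(2π·r²) with r = 27.9 m.
2π·r² = 4891 m², 10·log₁₀ of that is 36.894 dB.
L_p = 92 − 36.894 = 55.11 dB.

55 dB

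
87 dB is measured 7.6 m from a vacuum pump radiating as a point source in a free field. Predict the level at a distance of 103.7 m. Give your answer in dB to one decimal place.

64.3 dB

Point-source attenuation: ΔL = 20·log₁₀(r₂/r₁) = 20·log₁₀(103.7/7.6) = 22.699 dB.
L₂ = 87 − 20·log₁₀(103.7/7.6) = 87 − 22.699 = 64.30 dB.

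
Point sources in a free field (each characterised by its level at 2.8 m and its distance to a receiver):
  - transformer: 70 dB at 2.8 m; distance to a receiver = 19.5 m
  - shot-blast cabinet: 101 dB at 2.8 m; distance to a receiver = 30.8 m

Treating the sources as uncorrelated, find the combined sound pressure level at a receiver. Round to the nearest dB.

Propagate each source to the receiver with L = L_ref − 20·log₁₀(r/r_ref), then add intensities.
transformer: 70 − 20·log₁₀(19.5/2.8) = 70 − 16.86 = 53.14 dB.
shot-blast cabinet: 101 − 20·log₁₀(30.8/2.8) = 101 − 20.83 = 80.17 dB.
Σ 10^(L/10) = 1.042e+08 → L_total = 10·log₁₀(1.042e+08) = 80.18 dB.

80 dB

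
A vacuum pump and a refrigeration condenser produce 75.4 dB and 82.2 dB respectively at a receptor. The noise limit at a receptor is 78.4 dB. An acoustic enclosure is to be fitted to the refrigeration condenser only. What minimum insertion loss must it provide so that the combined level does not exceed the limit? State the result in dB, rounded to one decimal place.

The untreated sources together contribute 10^(75.4/10) = 3.467e+07, i.e. 75.40 dB.
To meet 78.4 dB overall, the treated refrigeration condenser may contribute at most 10^(78.4/10) − 3.467e+07 = 3.451e+07, i.e. 75.38 dB.
So the refrigeration condenser must be reduced from 82.2 to 75.38 dB: IL = 6.82 dB.

6.8 dB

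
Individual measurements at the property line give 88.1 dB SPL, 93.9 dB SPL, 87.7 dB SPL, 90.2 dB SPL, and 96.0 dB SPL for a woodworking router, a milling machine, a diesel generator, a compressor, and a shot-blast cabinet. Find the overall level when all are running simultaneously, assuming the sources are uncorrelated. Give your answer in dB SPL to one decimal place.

99.4 dB SPL

For uncorrelated sources the intensities add, so convert each level to linear form, sum, and take 10·log₁₀ of the total.
Σ 10^(L/10) = 10^(88.1/10) + 10^(93.9/10) + 10^(87.7/10) + 10^(90.2/10) + 10^(96.0/10) = 8.717e+09.
L_total = 10·log₁₀(8.717e+09) = 99.40 dB SPL.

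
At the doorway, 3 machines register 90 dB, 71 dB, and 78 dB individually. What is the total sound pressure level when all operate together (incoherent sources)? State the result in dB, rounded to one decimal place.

90.3 dB

Incoherent sources combine by intensity addition: L_total = 10·log₁₀(Σ 10^(L_i/10)).
Σ 10^(L/10) = 10^(90/10) + 10^(71/10) + 10^(78/10) = 1.076e+09.
L_total = 10·log₁₀(1.076e+09) = 90.32 dB.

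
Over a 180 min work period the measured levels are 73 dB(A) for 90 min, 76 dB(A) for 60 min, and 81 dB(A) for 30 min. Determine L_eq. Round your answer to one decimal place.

The energy average is taken in the linear domain: L_eq = 10·log₁₀[(Σ tᵢ·10^(Lᵢ/10))/T], T = 180 min.
Σ tᵢ·10^(Lᵢ/10) = 90·10^(73/10) + 60·10^(76/10) + 30·10^(81/10) = 7.961e+09.
L_eq = 10·log₁₀(7.961e+09/180) = 76.46 dB(A).

76.5 dB(A)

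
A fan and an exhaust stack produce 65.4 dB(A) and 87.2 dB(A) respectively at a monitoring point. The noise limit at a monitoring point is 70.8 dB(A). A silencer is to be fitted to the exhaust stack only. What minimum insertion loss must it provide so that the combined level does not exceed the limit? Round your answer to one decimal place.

The untreated sources together contribute 10^(65.4/10) = 3.467e+06, i.e. 65.40 dB(A).
To meet 70.8 dB(A) overall, the treated exhaust stack may contribute at most 10^(70.8/10) − 3.467e+06 = 8.555e+06, i.e. 69.32 dB(A).
Required insertion loss = 87.2 − 69.32 = 17.88 dB.

17.9 dB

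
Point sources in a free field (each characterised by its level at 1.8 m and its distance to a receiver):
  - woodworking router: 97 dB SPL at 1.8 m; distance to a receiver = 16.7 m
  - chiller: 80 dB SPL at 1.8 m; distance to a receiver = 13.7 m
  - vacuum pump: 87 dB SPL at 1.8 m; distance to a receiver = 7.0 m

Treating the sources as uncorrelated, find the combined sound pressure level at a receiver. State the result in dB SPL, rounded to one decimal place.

Apply inverse-square spreading to bring every level to the receiver, then sum 10^(L/10).
woodworking router: 97 − 20·log₁₀(16.7/1.8) = 97 − 19.35 = 77.65 dB SPL.
chiller: 80 − 20·log₁₀(13.7/1.8) = 80 − 17.63 = 62.37 dB SPL.
vacuum pump: 87 − 20·log₁₀(7.0/1.8) = 87 − 11.80 = 75.20 dB SPL.
Σ 10^(L/10) = 9.309e+07 → L_total = 10·log₁₀(9.309e+07) = 79.69 dB SPL.

79.7 dB SPL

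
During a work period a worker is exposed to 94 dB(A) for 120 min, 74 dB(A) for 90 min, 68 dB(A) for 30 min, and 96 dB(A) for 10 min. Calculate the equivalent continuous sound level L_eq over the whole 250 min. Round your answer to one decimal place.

91.4 dB(A)

L_eq = 10·log₁₀[(1/T)·Σ tᵢ·10^(Lᵢ/10)] with T = 250 min.
Σ tᵢ·10^(Lᵢ/10) = 120·10^(94/10) + 90·10^(74/10) + 30·10^(68/10) + 10·10^(96/10) = 3.437e+11.
L_eq = 10·log₁₀(3.437e+11/250) = 91.38 dB(A).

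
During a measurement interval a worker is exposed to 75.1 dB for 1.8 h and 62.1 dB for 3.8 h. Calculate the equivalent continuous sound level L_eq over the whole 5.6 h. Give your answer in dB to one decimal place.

70.6 dB

L_eq = 10·log₁₀[(1/T)·Σ tᵢ·10^(Lᵢ/10)] with T = 5.6 h.
Σ tᵢ·10^(Lᵢ/10) = 1.8·10^(75.1/10) + 3.8·10^(62.1/10) = 6.441e+07.
L_eq = 10·log₁₀(6.441e+07/5.6) = 70.61 dB.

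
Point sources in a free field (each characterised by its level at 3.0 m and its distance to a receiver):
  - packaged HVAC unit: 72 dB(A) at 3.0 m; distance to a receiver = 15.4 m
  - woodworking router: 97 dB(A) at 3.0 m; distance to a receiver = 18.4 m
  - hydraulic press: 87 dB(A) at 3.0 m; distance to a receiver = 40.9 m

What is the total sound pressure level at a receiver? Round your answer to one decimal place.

81.4 dB(A)

Propagate each source to the receiver with L = L_ref − 20·log₁₀(r/r_ref), then add intensities.
packaged HVAC unit: 72 − 20·log₁₀(15.4/3.0) = 72 − 14.21 = 57.79 dB(A).
woodworking router: 97 − 20·log₁₀(18.4/3.0) = 97 − 15.75 = 81.25 dB(A).
hydraulic press: 87 − 20·log₁₀(40.9/3.0) = 87 − 22.69 = 64.31 dB(A).
Σ 10^(L/10) = 1.365e+08 → L_total = 10·log₁₀(1.365e+08) = 81.35 dB(A).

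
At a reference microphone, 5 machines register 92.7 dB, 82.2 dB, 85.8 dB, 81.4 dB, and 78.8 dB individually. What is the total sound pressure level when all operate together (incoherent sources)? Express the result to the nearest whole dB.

Incoherent sources combine by intensity addition: L_total = 10·log₁₀(Σ 10^(L_i/10)).
Σ 10^(L/10) = 10^(92.7/10) + 10^(82.2/10) + 10^(85.8/10) + 10^(81.4/10) + 10^(78.8/10) = 2.622e+09.
L_total = 10·log₁₀(2.622e+09) = 94.19 dB.

94 dB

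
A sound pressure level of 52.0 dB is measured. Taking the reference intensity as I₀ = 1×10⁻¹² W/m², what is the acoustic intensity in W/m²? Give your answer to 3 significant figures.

1.58e-07 W/m²

I = I₀·10^(L/10) = 10⁻¹² × 10^(52.0/10) = 10^(-6.800).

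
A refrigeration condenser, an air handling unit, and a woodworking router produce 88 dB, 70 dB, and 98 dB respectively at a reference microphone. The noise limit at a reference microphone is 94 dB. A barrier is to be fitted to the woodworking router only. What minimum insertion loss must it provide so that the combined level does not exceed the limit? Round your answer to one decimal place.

Everything except the woodworking router sums to 10^(88/10) + 10^(70/10) = 6.410e+08 in linear terms, 88.07 dB.
The limit corresponds to 10^(94/10) = 2.512e+09; subtracting the fixed part leaves 1.871e+09 for the woodworking router, i.e. 92.72 dB.
Required insertion loss = 98 − 92.72 = 5.28 dB.

5.3 dB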